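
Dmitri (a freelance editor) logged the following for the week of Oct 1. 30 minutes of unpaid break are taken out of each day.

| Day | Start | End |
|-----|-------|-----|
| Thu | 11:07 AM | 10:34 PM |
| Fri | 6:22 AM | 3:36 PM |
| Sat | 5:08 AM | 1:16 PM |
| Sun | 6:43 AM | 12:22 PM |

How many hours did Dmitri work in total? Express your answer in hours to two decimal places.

32.47 hours

Thu: 11:07 AM–10:34 PM = 11 h 27 min; less 30 min break → 10 h 57 min
Fri: 6:22 AM–3:36 PM = 9 h 14 min; less 30 min break → 8 h 44 min
Sat: 5:08 AM–1:16 PM = 8 h 8 min; less 30 min break → 7 h 38 min
Sun: 6:43 AM–12:22 PM = 5 h 39 min; less 30 min break → 5 h 9 min
Total: 10 h 57 min + 8 h 44 min + 7 h 38 min + 5 h 9 min = 32 h 28 min.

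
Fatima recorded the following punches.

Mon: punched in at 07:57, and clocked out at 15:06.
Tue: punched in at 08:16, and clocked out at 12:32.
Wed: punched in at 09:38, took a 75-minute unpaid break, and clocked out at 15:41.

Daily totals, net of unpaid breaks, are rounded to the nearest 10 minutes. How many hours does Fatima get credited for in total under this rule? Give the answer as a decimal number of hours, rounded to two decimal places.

Mon: 07:57–15:06 = 7 h 9 min → rounds to 7 h 10 min
Tue: 08:16–12:32 = 4 h 16 min → rounds to 4 h 20 min
Wed: 09:38–15:41 = 6 h 3 min − 75 min = 4 h 48 min → rounds to 4 h 50 min
Total credited: 16 h 20 min.

16.33 hours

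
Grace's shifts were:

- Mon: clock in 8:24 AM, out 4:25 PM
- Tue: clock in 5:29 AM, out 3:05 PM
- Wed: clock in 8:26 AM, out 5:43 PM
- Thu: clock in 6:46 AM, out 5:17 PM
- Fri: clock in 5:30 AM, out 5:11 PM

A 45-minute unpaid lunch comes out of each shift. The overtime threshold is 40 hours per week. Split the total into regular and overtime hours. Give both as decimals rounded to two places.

Mon: 8:24 AM–4:25 PM = 8 h 1 min; less 45 min break → 7 h 16 min
Tue: 5:29 AM–3:05 PM = 9 h 36 min; less 45 min break → 8 h 51 min
Wed: 8:26 AM–5:43 PM = 9 h 17 min; less 45 min break → 8 h 32 min
Thu: 6:46 AM–5:17 PM = 10 h 31 min; less 45 min break → 9 h 46 min
Fri: 5:30 AM–5:11 PM = 11 h 41 min; less 45 min break → 10 h 56 min
Total worked: 45 h 21 min = 45.35 h.
Threshold 40 h → overtime 5 h 21 min, regular 40 h 0 min.

Regular 40.00 hours, overtime 5.35 hours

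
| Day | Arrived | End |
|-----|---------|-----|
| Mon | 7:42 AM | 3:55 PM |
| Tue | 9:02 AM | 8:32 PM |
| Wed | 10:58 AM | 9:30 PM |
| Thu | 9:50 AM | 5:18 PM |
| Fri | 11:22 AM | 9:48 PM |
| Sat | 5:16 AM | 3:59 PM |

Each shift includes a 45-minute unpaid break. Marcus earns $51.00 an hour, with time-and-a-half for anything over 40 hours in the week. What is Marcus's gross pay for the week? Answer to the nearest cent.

Mon: 7:42 AM–3:55 PM = 8 h 13 min; less 45 min break → 7 h 28 min
Tue: 9:02 AM–8:32 PM = 11 h 30 min; less 45 min break → 10 h 45 min
Wed: 10:58 AM–9:30 PM = 10 h 32 min; less 45 min break → 9 h 47 min
Thu: 9:50 AM–5:18 PM = 7 h 28 min; less 45 min break → 6 h 43 min
Fri: 11:22 AM–9:48 PM = 10 h 26 min; less 45 min break → 9 h 41 min
Sat: 5:16 AM–3:59 PM = 10 h 43 min; less 45 min break → 9 h 58 min
Total worked: 54 h 22 min = 3262 min.
Regular 40 h 0 min = 2400 min at $51.00/h; overtime 14 h 22 min = 862 min at $76.50/h.
Pay = (2400 × $51.00 + 862 × $76.50) ÷ 60 = $3139.05.

$3139.05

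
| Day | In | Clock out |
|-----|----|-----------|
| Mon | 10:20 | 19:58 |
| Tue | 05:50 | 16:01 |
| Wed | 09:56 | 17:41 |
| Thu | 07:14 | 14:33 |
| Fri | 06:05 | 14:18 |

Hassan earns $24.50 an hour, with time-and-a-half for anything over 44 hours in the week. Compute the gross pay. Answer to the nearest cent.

$1055.95

Mon: 10:20–19:58 = 9 h 38 min
Tue: 05:50–16:01 = 10 h 11 min
Wed: 09:56–17:41 = 7 h 45 min
Thu: 07:14–14:33 = 7 h 19 min
Fri: 06:05–14:18 = 8 h 13 min
Total worked: 43 h 6 min = 2586 min.
Regular 43 h 6 min = 2586 min at $24.50/h; overtime 0 h 0 min = 0 min at $36.75/h.
Pay = (2586 × $24.50 + 0 × $36.75) ÷ 60 = $1055.95.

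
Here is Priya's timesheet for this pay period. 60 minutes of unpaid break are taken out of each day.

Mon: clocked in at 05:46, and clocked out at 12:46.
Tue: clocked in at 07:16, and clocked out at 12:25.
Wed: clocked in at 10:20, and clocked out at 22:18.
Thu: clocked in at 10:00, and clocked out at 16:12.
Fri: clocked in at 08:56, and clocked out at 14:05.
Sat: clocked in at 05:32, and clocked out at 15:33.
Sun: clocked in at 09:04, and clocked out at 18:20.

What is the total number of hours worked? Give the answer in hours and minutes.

Mon: 05:46–12:46 = 7 h 0 min; less 60 min break → 6 h 0 min
Tue: 07:16–12:25 = 5 h 9 min; less 60 min break → 4 h 9 min
Wed: 10:20–22:18 = 11 h 58 min; less 60 min break → 10 h 58 min
Thu: 10:00–16:12 = 6 h 12 min; less 60 min break → 5 h 12 min
Fri: 08:56–14:05 = 5 h 9 min; less 60 min break → 4 h 9 min
Sat: 05:32–15:33 = 10 h 1 min; less 60 min break → 9 h 1 min
Sun: 09:04–18:20 = 9 h 16 min; less 60 min break → 8 h 16 min
Total: 6 h 0 min + 4 h 9 min + 10 h 58 min + 5 h 12 min + 4 h 9 min + 9 h 1 min + 8 h 16 min = 47 h 45 min.

47 h 45 min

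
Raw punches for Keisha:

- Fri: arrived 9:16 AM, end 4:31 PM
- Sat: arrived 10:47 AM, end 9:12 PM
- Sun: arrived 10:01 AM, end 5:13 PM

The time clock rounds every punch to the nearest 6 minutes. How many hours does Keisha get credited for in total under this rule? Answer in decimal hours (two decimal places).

24.80 hours

Fri: in 9:16 AM→9:18 AM, out 4:31 PM→4:30 PM; 7 h 12 min
Sat: in 10:47 AM→10:48 AM, out 9:12 PM→9:12 PM; 10 h 24 min
Sun: in 10:01 AM→10:00 AM, out 5:13 PM→5:12 PM; 7 h 12 min
Total credited: 24 h 48 min.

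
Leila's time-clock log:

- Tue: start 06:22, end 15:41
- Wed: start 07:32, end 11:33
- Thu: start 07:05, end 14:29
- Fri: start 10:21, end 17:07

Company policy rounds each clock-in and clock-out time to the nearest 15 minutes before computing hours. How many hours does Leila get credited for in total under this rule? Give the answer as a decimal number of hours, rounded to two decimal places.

27.75 hours

Tue: in 06:22→06:15, out 15:41→15:45; 9 h 30 min
Wed: in 07:32→07:30, out 11:33→11:30; 4 h 0 min
Thu: in 07:05→07:00, out 14:29→14:30; 7 h 30 min
Fri: in 10:21→10:15, out 17:07→17:00; 6 h 45 min
Total credited: 27 h 45 min.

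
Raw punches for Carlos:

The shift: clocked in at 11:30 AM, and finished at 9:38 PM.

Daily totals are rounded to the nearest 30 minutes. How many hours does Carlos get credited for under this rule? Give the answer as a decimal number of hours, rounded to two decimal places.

10.00 hours

The shift: 11:30 AM–9:38 PM = 10 h 8 min → rounds to 10 h 0 min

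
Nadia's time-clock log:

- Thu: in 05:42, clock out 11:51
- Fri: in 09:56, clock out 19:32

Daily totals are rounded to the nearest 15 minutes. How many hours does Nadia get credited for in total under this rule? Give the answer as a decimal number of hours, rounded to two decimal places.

Thu: 05:42–11:51 = 6 h 9 min → rounds to 6 h 15 min
Fri: 09:56–19:32 = 9 h 36 min → rounds to 9 h 30 min
Total credited: 15 h 45 min.

15.75 hours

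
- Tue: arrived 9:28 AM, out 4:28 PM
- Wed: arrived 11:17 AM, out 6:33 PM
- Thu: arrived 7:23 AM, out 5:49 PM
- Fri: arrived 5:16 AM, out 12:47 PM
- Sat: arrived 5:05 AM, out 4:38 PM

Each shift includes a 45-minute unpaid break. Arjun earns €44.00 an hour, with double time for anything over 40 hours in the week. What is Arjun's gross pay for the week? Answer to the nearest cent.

€1761.47

Tue: 9:28 AM–4:28 PM = 7 h 0 min; less 45 min break → 6 h 15 min
Wed: 11:17 AM–6:33 PM = 7 h 16 min; less 45 min break → 6 h 31 min
Thu: 7:23 AM–5:49 PM = 10 h 26 min; less 45 min break → 9 h 41 min
Fri: 5:16 AM–12:47 PM = 7 h 31 min; less 45 min break → 6 h 46 min
Sat: 5:05 AM–4:38 PM = 11 h 33 min; less 45 min break → 10 h 48 min
Total worked: 40 h 1 min = 2401 min.
Regular 40 h 0 min = 2400 min at €44.00/h; overtime 0 h 1 min = 1 min at €88.00/h.
Pay = (2400 × €44.00 + 1 × €88.00) ÷ 60 = €1761.47.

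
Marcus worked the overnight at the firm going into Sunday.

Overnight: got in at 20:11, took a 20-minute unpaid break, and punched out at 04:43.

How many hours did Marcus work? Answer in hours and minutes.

8 h 12 min

Overnight: 20:11 → midnight = 3 h 49 min; midnight → 04:43 = 4 h 43 min; span 8 h 32 min; less 20 min break → 8 h 12 min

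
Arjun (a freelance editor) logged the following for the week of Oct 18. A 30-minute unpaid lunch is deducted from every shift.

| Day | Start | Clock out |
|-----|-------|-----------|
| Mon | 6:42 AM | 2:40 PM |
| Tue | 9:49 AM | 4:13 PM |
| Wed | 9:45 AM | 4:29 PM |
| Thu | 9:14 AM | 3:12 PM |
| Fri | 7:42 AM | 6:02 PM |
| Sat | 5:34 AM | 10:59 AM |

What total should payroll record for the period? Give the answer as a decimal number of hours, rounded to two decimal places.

Mon: 6:42 AM–2:40 PM = 7 h 58 min; less 30 min break → 7 h 28 min
Tue: 9:49 AM–4:13 PM = 6 h 24 min; less 30 min break → 5 h 54 min
Wed: 9:45 AM–4:29 PM = 6 h 44 min; less 30 min break → 6 h 14 min
Thu: 9:14 AM–3:12 PM = 5 h 58 min; less 30 min break → 5 h 28 min
Fri: 7:42 AM–6:02 PM = 10 h 20 min; less 30 min break → 9 h 50 min
Sat: 5:34 AM–10:59 AM = 5 h 25 min; less 30 min break → 4 h 55 min
Total: 7 h 28 min + 5 h 54 min + 6 h 14 min + 5 h 28 min + 9 h 50 min + 4 h 55 min = 39 h 49 min.

39.82 hours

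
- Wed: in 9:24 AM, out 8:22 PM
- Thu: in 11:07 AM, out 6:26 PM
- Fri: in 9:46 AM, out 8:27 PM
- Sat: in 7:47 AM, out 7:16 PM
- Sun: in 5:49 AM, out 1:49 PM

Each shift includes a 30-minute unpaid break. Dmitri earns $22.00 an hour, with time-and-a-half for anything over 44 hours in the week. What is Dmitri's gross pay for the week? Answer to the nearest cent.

$1032.35

Wed: 9:24 AM–8:22 PM = 10 h 58 min; less 30 min break → 10 h 28 min
Thu: 11:07 AM–6:26 PM = 7 h 19 min; less 30 min break → 6 h 49 min
Fri: 9:46 AM–8:27 PM = 10 h 41 min; less 30 min break → 10 h 11 min
Sat: 7:47 AM–7:16 PM = 11 h 29 min; less 30 min break → 10 h 59 min
Sun: 5:49 AM–1:49 PM = 8 h 0 min; less 30 min break → 7 h 30 min
Total worked: 45 h 57 min = 2757 min.
Regular 44 h 0 min = 2640 min at $22.00/h; overtime 1 h 57 min = 117 min at $33.00/h.
Pay = (2640 × $22.00 + 117 × $33.00) ÷ 60 = $1032.35.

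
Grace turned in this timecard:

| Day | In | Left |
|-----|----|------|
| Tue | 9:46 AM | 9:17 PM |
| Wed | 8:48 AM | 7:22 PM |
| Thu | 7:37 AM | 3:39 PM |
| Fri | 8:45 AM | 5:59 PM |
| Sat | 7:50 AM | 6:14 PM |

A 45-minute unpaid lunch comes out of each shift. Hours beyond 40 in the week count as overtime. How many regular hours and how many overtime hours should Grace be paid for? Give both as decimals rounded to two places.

Regular 40.00 hours, overtime 6.00 hours

Tue: 9:46 AM–9:17 PM = 11 h 31 min; less 45 min break → 10 h 46 min
Wed: 8:48 AM–7:22 PM = 10 h 34 min; less 45 min break → 9 h 49 min
Thu: 7:37 AM–3:39 PM = 8 h 2 min; less 45 min break → 7 h 17 min
Fri: 8:45 AM–5:59 PM = 9 h 14 min; less 45 min break → 8 h 29 min
Sat: 7:50 AM–6:14 PM = 10 h 24 min; less 45 min break → 9 h 39 min
Total worked: 46 h 0 min = 46.00 h.
Threshold 40 h → overtime 6 h 0 min, regular 40 h 0 min.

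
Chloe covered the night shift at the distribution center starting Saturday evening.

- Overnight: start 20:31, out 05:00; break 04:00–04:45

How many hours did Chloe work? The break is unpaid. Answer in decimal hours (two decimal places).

Overnight: 20:31 → midnight = 3 h 29 min; midnight → 05:00 = 5 h 0 min; span 8 h 29 min; less 45 min break → 7 h 44 min

7.73 hours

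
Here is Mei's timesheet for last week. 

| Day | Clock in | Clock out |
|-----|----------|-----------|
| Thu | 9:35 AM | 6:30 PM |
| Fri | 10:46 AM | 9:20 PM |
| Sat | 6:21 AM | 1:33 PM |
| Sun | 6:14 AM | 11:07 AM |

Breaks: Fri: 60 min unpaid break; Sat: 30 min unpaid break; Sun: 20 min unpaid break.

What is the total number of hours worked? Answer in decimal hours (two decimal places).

29.73 hours

Thu: 9:35 AM–6:30 PM = 8 h 55 min
Fri: 10:46 AM–9:20 PM = 10 h 34 min; less 60 min break → 9 h 34 min
Sat: 6:21 AM–1:33 PM = 7 h 12 min; less 30 min break → 6 h 42 min
Sun: 6:14 AM–11:07 AM = 4 h 53 min; less 20 min break → 4 h 33 min
Total: 8 h 55 min + 9 h 34 min + 6 h 42 min + 4 h 33 min = 29 h 44 min.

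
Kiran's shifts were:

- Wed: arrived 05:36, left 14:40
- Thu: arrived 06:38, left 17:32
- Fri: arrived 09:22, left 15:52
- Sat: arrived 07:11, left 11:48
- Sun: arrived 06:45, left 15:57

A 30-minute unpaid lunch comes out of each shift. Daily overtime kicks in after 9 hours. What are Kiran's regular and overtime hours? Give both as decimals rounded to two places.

Regular 36.38 hours, overtime 1.40 hours

Wed: 05:36–14:40 = 9 h 4 min; less 30 min break → 8 h 34 min
Thu: 06:38–17:32 = 10 h 54 min; less 30 min break → 10 h 24 min
Fri: 09:22–15:52 = 6 h 30 min; less 30 min break → 6 h 0 min
Sat: 07:11–11:48 = 4 h 37 min; less 30 min break → 4 h 7 min
Sun: 06:45–15:57 = 9 h 12 min; less 30 min break → 8 h 42 min
Wed reg 8 h 34 min / OT 0 h 0 min; Thu reg 9 h 0 min / OT 1 h 24 min; Fri reg 6 h 0 min / OT 0 h 0 min; Sat reg 4 h 7 min / OT 0 h 0 min; Sun reg 8 h 42 min / OT 0 h 0 min.
Totals: regular 36 h 23 min, overtime 1 h 24 min.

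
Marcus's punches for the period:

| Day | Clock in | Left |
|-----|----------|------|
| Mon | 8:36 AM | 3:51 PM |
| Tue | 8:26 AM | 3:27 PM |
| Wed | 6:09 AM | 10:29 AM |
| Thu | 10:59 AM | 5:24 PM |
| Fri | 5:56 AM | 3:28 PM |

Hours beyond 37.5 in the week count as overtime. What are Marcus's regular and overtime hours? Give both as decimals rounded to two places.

Mon: 8:36 AM–3:51 PM = 7 h 15 min
Tue: 8:26 AM–3:27 PM = 7 h 1 min
Wed: 6:09 AM–10:29 AM = 4 h 20 min
Thu: 10:59 AM–5:24 PM = 6 h 25 min
Fri: 5:56 AM–3:28 PM = 9 h 32 min
Total worked: 34 h 33 min = 34.55 h.
Threshold 37.5 h → overtime 0 h 0 min, regular 34 h 33 min.

Regular 34.55 hours, overtime 0.00 hours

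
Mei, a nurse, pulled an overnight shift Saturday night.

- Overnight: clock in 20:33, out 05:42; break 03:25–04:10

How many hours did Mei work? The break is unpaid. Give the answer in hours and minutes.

Overnight: 20:33 → midnight = 3 h 27 min; midnight → 05:42 = 5 h 42 min; span 9 h 9 min; less 45 min break → 8 h 24 min

8 h 24 min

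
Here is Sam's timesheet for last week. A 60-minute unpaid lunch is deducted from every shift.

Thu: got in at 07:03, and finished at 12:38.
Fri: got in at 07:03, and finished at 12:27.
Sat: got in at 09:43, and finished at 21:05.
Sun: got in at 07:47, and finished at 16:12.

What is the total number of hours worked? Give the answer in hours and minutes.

26 h 46 min

Thu: 07:03–12:38 = 5 h 35 min; less 60 min break → 4 h 35 min
Fri: 07:03–12:27 = 5 h 24 min; less 60 min break → 4 h 24 min
Sat: 09:43–21:05 = 11 h 22 min; less 60 min break → 10 h 22 min
Sun: 07:47–16:12 = 8 h 25 min; less 60 min break → 7 h 25 min
Total: 4 h 35 min + 4 h 24 min + 10 h 22 min + 7 h 25 min = 26 h 46 min.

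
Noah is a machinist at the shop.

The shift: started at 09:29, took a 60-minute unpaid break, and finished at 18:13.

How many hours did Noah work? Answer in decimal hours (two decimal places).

7.73 hours

The shift: 09:29–18:13 = 8 h 44 min; less 60 min break → 7 h 44 min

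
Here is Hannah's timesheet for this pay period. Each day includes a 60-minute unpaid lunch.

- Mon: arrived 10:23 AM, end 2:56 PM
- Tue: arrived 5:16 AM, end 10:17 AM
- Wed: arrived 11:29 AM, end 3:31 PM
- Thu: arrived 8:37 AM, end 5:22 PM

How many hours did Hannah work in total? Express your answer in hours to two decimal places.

18.35 hours

Mon: 10:23 AM–2:56 PM = 4 h 33 min; less 60 min break → 3 h 33 min
Tue: 5:16 AM–10:17 AM = 5 h 1 min; less 60 min break → 4 h 1 min
Wed: 11:29 AM–3:31 PM = 4 h 2 min; less 60 min break → 3 h 2 min
Thu: 8:37 AM–5:22 PM = 8 h 45 min; less 60 min break → 7 h 45 min
Total: 3 h 33 min + 4 h 1 min + 3 h 2 min + 7 h 45 min = 18 h 21 min.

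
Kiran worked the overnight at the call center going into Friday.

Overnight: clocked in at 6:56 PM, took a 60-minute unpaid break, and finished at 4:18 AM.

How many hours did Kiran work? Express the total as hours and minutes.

8 h 22 min

Overnight: 6:56 PM → midnight = 5 h 4 min; midnight → 4:18 AM = 4 h 18 min; span 9 h 22 min; less 60 min break → 8 h 22 min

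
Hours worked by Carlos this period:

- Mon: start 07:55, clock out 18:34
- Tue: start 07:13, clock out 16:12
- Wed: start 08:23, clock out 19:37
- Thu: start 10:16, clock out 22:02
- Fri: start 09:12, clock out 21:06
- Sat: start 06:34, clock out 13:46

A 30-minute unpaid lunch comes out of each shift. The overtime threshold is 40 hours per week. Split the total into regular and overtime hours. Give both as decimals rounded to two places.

Regular 40.00 hours, overtime 18.73 hours

Mon: 07:55–18:34 = 10 h 39 min; less 30 min break → 10 h 9 min
Tue: 07:13–16:12 = 8 h 59 min; less 30 min break → 8 h 29 min
Wed: 08:23–19:37 = 11 h 14 min; less 30 min break → 10 h 44 min
Thu: 10:16–22:02 = 11 h 46 min; less 30 min break → 11 h 16 min
Fri: 09:12–21:06 = 11 h 54 min; less 30 min break → 11 h 24 min
Sat: 06:34–13:46 = 7 h 12 min; less 30 min break → 6 h 42 min
Total worked: 58 h 44 min = 58.73 h.
Threshold 40 h → overtime 18 h 44 min, regular 40 h 0 min.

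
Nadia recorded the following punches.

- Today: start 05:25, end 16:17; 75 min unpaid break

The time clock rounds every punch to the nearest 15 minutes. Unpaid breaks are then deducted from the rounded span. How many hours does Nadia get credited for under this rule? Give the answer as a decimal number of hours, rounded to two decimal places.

9.50 hours

Today: in 05:25→05:30, out 16:17→16:15; 10 h 45 min − 75 min = 9 h 30 min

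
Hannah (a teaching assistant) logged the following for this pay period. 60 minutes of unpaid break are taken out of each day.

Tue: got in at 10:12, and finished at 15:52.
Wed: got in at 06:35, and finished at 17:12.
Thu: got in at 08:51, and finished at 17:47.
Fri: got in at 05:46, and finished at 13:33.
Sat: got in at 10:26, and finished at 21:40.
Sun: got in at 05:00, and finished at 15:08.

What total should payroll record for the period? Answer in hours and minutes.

48 h 22 min

Tue: 10:12–15:52 = 5 h 40 min; less 60 min break → 4 h 40 min
Wed: 06:35–17:12 = 10 h 37 min; less 60 min break → 9 h 37 min
Thu: 08:51–17:47 = 8 h 56 min; less 60 min break → 7 h 56 min
Fri: 05:46–13:33 = 7 h 47 min; less 60 min break → 6 h 47 min
Sat: 10:26–21:40 = 11 h 14 min; less 60 min break → 10 h 14 min
Sun: 05:00–15:08 = 10 h 8 min; less 60 min break → 9 h 8 min
Total: 4 h 40 min + 9 h 37 min + 7 h 56 min + 6 h 47 min + 10 h 14 min + 9 h 8 min = 48 h 22 min.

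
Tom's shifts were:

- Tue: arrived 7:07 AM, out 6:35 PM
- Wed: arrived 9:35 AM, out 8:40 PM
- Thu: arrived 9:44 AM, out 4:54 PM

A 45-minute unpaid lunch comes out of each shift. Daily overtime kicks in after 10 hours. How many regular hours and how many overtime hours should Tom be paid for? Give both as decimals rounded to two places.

Regular 26.42 hours, overtime 1.05 hours

Tue: 7:07 AM–6:35 PM = 11 h 28 min; less 45 min break → 10 h 43 min
Wed: 9:35 AM–8:40 PM = 11 h 5 min; less 45 min break → 10 h 20 min
Thu: 9:44 AM–4:54 PM = 7 h 10 min; less 45 min break → 6 h 25 min
Tue reg 10 h 0 min / OT 0 h 43 min; Wed reg 10 h 0 min / OT 0 h 20 min; Thu reg 6 h 25 min / OT 0 h 0 min.
Totals: regular 26 h 25 min, overtime 1 h 3 min.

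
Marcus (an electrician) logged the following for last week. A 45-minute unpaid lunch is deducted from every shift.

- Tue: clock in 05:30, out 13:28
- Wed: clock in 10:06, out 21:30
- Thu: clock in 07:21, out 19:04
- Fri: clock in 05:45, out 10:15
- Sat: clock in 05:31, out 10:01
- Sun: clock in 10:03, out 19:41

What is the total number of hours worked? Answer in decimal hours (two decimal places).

45.22 hours

Tue: 05:30–13:28 = 7 h 58 min; less 45 min break → 7 h 13 min
Wed: 10:06–21:30 = 11 h 24 min; less 45 min break → 10 h 39 min
Thu: 07:21–19:04 = 11 h 43 min; less 45 min break → 10 h 58 min
Fri: 05:45–10:15 = 4 h 30 min; less 45 min break → 3 h 45 min
Sat: 05:31–10:01 = 4 h 30 min; less 45 min break → 3 h 45 min
Sun: 10:03–19:41 = 9 h 38 min; less 45 min break → 8 h 53 min
Total: 7 h 13 min + 10 h 39 min + 10 h 58 min + 3 h 45 min + 3 h 45 min + 8 h 53 min = 45 h 13 min.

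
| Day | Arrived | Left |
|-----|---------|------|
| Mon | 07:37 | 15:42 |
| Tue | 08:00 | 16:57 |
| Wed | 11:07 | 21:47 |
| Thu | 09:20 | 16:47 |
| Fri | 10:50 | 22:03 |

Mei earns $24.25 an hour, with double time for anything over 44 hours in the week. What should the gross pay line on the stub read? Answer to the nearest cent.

$1181.78

Mon: 07:37–15:42 = 8 h 5 min
Tue: 08:00–16:57 = 8 h 57 min
Wed: 11:07–21:47 = 10 h 40 min
Thu: 09:20–16:47 = 7 h 27 min
Fri: 10:50–22:03 = 11 h 13 min
Total worked: 46 h 22 min = 2782 min.
Regular 44 h 0 min = 2640 min at $24.25/h; overtime 2 h 22 min = 142 min at $48.50/h.
Pay = (2640 × $24.25 + 142 × $48.50) ÷ 60 = $1181.78.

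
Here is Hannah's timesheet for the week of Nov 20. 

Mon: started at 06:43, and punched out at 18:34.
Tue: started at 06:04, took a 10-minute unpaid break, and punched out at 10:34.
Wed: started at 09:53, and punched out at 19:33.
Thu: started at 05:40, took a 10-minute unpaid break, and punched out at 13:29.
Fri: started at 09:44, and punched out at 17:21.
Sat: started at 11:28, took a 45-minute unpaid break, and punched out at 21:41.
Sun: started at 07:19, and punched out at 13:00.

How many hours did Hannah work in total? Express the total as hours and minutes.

56 h 16 min

Mon: 06:43–18:34 = 11 h 51 min
Tue: 06:04–10:34 = 4 h 30 min; less 10 min break → 4 h 20 min
Wed: 09:53–19:33 = 9 h 40 min
Thu: 05:40–13:29 = 7 h 49 min; less 10 min break → 7 h 39 min
Fri: 09:44–17:21 = 7 h 37 min
Sat: 11:28–21:41 = 10 h 13 min; less 45 min break → 9 h 28 min
Sun: 07:19–13:00 = 5 h 41 min
Total: 11 h 51 min + 4 h 20 min + 9 h 40 min + 7 h 39 min + 7 h 37 min + 9 h 28 min + 5 h 41 min = 56 h 16 min.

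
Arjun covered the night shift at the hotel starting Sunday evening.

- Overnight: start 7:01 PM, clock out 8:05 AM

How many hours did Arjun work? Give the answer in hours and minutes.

Overnight: 7:01 PM → midnight = 4 h 59 min; midnight → 8:05 AM = 8 h 5 min; span 13 h 4 min

13 h 4 min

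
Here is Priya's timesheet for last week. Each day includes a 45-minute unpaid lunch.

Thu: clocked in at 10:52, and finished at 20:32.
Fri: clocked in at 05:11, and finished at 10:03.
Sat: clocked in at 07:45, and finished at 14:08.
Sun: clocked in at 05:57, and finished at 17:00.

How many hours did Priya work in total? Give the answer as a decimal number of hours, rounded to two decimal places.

Thu: 10:52–20:32 = 9 h 40 min; less 45 min break → 8 h 55 min
Fri: 05:11–10:03 = 4 h 52 min; less 45 min break → 4 h 7 min
Sat: 07:45–14:08 = 6 h 23 min; less 45 min break → 5 h 38 min
Sun: 05:57–17:00 = 11 h 3 min; less 45 min break → 10 h 18 min
Total: 8 h 55 min + 4 h 7 min + 5 h 38 min + 10 h 18 min = 28 h 58 min.

28.97 hours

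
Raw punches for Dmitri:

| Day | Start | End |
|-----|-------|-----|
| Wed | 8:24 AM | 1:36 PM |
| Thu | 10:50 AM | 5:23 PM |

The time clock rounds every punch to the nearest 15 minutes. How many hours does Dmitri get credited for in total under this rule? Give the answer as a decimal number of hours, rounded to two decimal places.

Wed: in 8:24 AM→8:30 AM, out 1:36 PM→1:30 PM; 5 h 0 min
Thu: in 10:50 AM→10:45 AM, out 5:23 PM→5:30 PM; 6 h 45 min
Total credited: 11 h 45 min.

11.75 hours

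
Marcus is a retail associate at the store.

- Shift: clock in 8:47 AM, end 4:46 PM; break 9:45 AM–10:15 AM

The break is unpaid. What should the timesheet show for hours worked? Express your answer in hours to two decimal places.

Shift: 8:47 AM–4:46 PM = 7 h 59 min; less 30 min break → 7 h 29 min

7.48 hours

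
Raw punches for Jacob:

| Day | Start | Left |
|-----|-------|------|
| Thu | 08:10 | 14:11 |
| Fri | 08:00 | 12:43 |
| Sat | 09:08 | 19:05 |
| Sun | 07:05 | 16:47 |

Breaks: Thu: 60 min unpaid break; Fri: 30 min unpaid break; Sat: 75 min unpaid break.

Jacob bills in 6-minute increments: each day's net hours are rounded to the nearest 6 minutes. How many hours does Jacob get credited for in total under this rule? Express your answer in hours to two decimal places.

Thu: 08:10–14:11 = 6 h 1 min − 60 min = 5 h 1 min → rounds to 5 h 0 min
Fri: 08:00–12:43 = 4 h 43 min − 30 min = 4 h 13 min → rounds to 4 h 12 min
Sat: 09:08–19:05 = 9 h 57 min − 75 min = 8 h 42 min → rounds to 8 h 42 min
Sun: 07:05–16:47 = 9 h 42 min → rounds to 9 h 42 min
Total credited: 27 h 36 min.

27.60 hours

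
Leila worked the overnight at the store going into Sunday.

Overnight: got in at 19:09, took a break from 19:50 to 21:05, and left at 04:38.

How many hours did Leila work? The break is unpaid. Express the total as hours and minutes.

Overnight: 19:09 → midnight = 4 h 51 min; midnight → 04:38 = 4 h 38 min; span 9 h 29 min; less 75 min break → 8 h 14 min

8 h 14 min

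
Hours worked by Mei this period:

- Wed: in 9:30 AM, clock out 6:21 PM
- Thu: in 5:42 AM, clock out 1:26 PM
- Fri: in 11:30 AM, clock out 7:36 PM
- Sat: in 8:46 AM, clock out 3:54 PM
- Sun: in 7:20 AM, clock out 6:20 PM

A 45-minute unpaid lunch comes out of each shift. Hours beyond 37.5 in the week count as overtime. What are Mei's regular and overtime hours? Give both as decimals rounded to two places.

Regular 37.50 hours, overtime 1.57 hours

Wed: 9:30 AM–6:21 PM = 8 h 51 min; less 45 min break → 8 h 6 min
Thu: 5:42 AM–1:26 PM = 7 h 44 min; less 45 min break → 6 h 59 min
Fri: 11:30 AM–7:36 PM = 8 h 6 min; less 45 min break → 7 h 21 min
Sat: 8:46 AM–3:54 PM = 7 h 8 min; less 45 min break → 6 h 23 min
Sun: 7:20 AM–6:20 PM = 11 h 0 min; less 45 min break → 10 h 15 min
Total worked: 39 h 4 min = 39.07 h.
Threshold 37.5 h → overtime 1 h 34 min, regular 37 h 30 min.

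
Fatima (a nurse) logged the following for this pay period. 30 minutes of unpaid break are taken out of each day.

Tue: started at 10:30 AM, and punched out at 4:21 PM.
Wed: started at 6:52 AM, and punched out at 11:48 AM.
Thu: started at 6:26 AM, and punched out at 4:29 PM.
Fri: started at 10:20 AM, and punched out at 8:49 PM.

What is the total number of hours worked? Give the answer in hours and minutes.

29 h 19 min

Tue: 10:30 AM–4:21 PM = 5 h 51 min; less 30 min break → 5 h 21 min
Wed: 6:52 AM–11:48 AM = 4 h 56 min; less 30 min break → 4 h 26 min
Thu: 6:26 AM–4:29 PM = 10 h 3 min; less 30 min break → 9 h 33 min
Fri: 10:20 AM–8:49 PM = 10 h 29 min; less 30 min break → 9 h 59 min
Total: 5 h 21 min + 4 h 26 min + 9 h 33 min + 9 h 59 min = 29 h 19 min.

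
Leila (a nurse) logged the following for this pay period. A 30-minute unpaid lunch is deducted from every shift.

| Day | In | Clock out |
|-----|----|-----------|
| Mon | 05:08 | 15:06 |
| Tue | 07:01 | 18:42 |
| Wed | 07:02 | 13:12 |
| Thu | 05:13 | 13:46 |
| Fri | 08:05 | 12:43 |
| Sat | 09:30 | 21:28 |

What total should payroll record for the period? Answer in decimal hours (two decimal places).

Mon: 05:08–15:06 = 9 h 58 min; less 30 min break → 9 h 28 min
Tue: 07:01–18:42 = 11 h 41 min; less 30 min break → 11 h 11 min
Wed: 07:02–13:12 = 6 h 10 min; less 30 min break → 5 h 40 min
Thu: 05:13–13:46 = 8 h 33 min; less 30 min break → 8 h 3 min
Fri: 08:05–12:43 = 4 h 38 min; less 30 min break → 4 h 8 min
Sat: 09:30–21:28 = 11 h 58 min; less 30 min break → 11 h 28 min
Total: 9 h 28 min + 11 h 11 min + 5 h 40 min + 8 h 3 min + 4 h 8 min + 11 h 28 min = 49 h 58 min.

49.97 hours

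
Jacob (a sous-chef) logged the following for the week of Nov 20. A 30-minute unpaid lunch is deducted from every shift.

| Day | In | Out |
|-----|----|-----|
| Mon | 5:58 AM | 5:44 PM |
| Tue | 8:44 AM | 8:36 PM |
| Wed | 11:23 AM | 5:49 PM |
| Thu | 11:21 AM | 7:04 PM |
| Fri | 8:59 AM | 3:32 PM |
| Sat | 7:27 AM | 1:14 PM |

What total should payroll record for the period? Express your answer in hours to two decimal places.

47.12 hours

Mon: 5:58 AM–5:44 PM = 11 h 46 min; less 30 min break → 11 h 16 min
Tue: 8:44 AM–8:36 PM = 11 h 52 min; less 30 min break → 11 h 22 min
Wed: 11:23 AM–5:49 PM = 6 h 26 min; less 30 min break → 5 h 56 min
Thu: 11:21 AM–7:04 PM = 7 h 43 min; less 30 min break → 7 h 13 min
Fri: 8:59 AM–3:32 PM = 6 h 33 min; less 30 min break → 6 h 3 min
Sat: 7:27 AM–1:14 PM = 5 h 47 min; less 30 min break → 5 h 17 min
Total: 11 h 16 min + 11 h 22 min + 5 h 56 min + 7 h 13 min + 6 h 3 min + 5 h 17 min = 47 h 7 min.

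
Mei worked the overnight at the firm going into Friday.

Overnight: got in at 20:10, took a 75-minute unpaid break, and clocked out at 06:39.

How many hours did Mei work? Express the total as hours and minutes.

9 h 14 min

Overnight: 20:10 → midnight = 3 h 50 min; midnight → 06:39 = 6 h 39 min; span 10 h 29 min; less 75 min break → 9 h 14 min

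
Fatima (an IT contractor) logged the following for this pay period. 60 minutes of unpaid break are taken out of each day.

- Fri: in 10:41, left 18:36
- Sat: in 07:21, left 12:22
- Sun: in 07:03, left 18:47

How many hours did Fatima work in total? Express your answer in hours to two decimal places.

Fri: 10:41–18:36 = 7 h 55 min; less 60 min break → 6 h 55 min
Sat: 07:21–12:22 = 5 h 1 min; less 60 min break → 4 h 1 min
Sun: 07:03–18:47 = 11 h 44 min; less 60 min break → 10 h 44 min
Total: 6 h 55 min + 4 h 1 min + 10 h 44 min = 21 h 40 min.

21.67 hours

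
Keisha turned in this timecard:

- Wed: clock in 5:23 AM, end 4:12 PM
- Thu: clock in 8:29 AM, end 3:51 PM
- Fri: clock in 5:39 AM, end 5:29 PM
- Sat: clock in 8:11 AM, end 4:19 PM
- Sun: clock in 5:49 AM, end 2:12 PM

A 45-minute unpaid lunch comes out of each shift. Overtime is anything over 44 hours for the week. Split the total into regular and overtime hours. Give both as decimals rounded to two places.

Wed: 5:23 AM–4:12 PM = 10 h 49 min; less 45 min break → 10 h 4 min
Thu: 8:29 AM–3:51 PM = 7 h 22 min; less 45 min break → 6 h 37 min
Fri: 5:39 AM–5:29 PM = 11 h 50 min; less 45 min break → 11 h 5 min
Sat: 8:11 AM–4:19 PM = 8 h 8 min; less 45 min break → 7 h 23 min
Sun: 5:49 AM–2:12 PM = 8 h 23 min; less 45 min break → 7 h 38 min
Total worked: 42 h 47 min = 42.78 h.
Threshold 44 h → overtime 0 h 0 min, regular 42 h 47 min.

Regular 42.78 hours, overtime 0.00 hours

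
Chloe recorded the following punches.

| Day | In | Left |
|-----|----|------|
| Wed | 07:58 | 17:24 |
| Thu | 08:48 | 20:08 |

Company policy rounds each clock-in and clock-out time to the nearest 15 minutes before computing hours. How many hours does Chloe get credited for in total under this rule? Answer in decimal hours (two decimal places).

Wed: in 07:58→08:00, out 17:24→17:30; 9 h 30 min
Thu: in 08:48→08:45, out 20:08→20:15; 11 h 30 min
Total credited: 21 h 0 min.

21.00 hours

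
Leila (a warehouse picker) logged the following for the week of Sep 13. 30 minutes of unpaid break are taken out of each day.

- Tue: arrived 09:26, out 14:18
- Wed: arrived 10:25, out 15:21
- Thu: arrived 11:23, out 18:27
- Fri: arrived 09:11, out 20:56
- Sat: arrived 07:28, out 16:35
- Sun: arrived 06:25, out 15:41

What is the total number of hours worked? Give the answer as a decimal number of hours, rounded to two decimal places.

Tue: 09:26–14:18 = 4 h 52 min; less 30 min break → 4 h 22 min
Wed: 10:25–15:21 = 4 h 56 min; less 30 min break → 4 h 26 min
Thu: 11:23–18:27 = 7 h 4 min; less 30 min break → 6 h 34 min
Fri: 09:11–20:56 = 11 h 45 min; less 30 min break → 11 h 15 min
Sat: 07:28–16:35 = 9 h 7 min; less 30 min break → 8 h 37 min
Sun: 06:25–15:41 = 9 h 16 min; less 30 min break → 8 h 46 min
Total: 4 h 22 min + 4 h 26 min + 6 h 34 min + 11 h 15 min + 8 h 37 min + 8 h 46 min = 44 h 0 min.

44.00 hours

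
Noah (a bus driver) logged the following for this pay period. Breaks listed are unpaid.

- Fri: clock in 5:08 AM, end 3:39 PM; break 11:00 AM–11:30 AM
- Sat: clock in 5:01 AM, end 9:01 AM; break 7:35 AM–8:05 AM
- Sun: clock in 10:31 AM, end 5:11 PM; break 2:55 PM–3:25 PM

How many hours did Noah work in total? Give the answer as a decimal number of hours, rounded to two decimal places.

Fri: 5:08 AM–3:39 PM = 10 h 31 min; less 30 min break → 10 h 1 min
Sat: 5:01 AM–9:01 AM = 4 h 0 min; less 30 min break → 3 h 30 min
Sun: 10:31 AM–5:11 PM = 6 h 40 min; less 30 min break → 6 h 10 min
Total: 10 h 1 min + 3 h 30 min + 6 h 10 min = 19 h 41 min.

19.68 hours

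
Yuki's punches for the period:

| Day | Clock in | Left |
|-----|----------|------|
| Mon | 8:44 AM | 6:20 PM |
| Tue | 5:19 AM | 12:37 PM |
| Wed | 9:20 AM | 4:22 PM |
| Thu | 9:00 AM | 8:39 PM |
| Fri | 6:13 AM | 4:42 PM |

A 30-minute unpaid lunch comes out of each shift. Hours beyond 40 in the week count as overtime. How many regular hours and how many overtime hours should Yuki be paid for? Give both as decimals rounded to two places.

Regular 40.00 hours, overtime 3.57 hours

Mon: 8:44 AM–6:20 PM = 9 h 36 min; less 30 min break → 9 h 6 min
Tue: 5:19 AM–12:37 PM = 7 h 18 min; less 30 min break → 6 h 48 min
Wed: 9:20 AM–4:22 PM = 7 h 2 min; less 30 min break → 6 h 32 min
Thu: 9:00 AM–8:39 PM = 11 h 39 min; less 30 min break → 11 h 9 min
Fri: 6:13 AM–4:42 PM = 10 h 29 min; less 30 min break → 9 h 59 min
Total worked: 43 h 34 min = 43.57 h.
Threshold 40 h → overtime 3 h 34 min, regular 40 h 0 min.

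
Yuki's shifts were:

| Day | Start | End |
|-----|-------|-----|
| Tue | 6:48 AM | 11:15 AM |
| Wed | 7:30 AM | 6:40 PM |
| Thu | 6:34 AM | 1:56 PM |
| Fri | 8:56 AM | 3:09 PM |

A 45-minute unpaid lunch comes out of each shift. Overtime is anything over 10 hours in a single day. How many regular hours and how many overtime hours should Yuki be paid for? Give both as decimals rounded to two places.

Tue: 6:48 AM–11:15 AM = 4 h 27 min; less 45 min break → 3 h 42 min
Wed: 7:30 AM–6:40 PM = 11 h 10 min; less 45 min break → 10 h 25 min
Thu: 6:34 AM–1:56 PM = 7 h 22 min; less 45 min break → 6 h 37 min
Fri: 8:56 AM–3:09 PM = 6 h 13 min; less 45 min break → 5 h 28 min
Tue reg 3 h 42 min / OT 0 h 0 min; Wed reg 10 h 0 min / OT 0 h 25 min; Thu reg 6 h 37 min / OT 0 h 0 min; Fri reg 5 h 28 min / OT 0 h 0 min.
Totals: regular 25 h 47 min, overtime 0 h 25 min.

Regular 25.78 hours, overtime 0.42 hours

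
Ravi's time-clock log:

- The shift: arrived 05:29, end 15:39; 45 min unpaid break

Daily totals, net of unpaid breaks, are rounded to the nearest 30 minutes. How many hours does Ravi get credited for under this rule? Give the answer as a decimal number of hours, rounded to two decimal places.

9.50 hours

The shift: 05:29–15:39 = 10 h 10 min − 45 min = 9 h 25 min → rounds to 9 h 30 min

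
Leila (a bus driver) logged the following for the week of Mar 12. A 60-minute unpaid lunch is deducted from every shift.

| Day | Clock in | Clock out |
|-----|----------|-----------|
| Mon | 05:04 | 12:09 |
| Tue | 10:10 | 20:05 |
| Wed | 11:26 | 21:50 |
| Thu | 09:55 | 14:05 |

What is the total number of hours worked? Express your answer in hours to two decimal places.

27.57 hours

Mon: 05:04–12:09 = 7 h 5 min; less 60 min break → 6 h 5 min
Tue: 10:10–20:05 = 9 h 55 min; less 60 min break → 8 h 55 min
Wed: 11:26–21:50 = 10 h 24 min; less 60 min break → 9 h 24 min
Thu: 09:55–14:05 = 4 h 10 min; less 60 min break → 3 h 10 min
Total: 6 h 5 min + 8 h 55 min + 9 h 24 min + 3 h 10 min = 27 h 34 min.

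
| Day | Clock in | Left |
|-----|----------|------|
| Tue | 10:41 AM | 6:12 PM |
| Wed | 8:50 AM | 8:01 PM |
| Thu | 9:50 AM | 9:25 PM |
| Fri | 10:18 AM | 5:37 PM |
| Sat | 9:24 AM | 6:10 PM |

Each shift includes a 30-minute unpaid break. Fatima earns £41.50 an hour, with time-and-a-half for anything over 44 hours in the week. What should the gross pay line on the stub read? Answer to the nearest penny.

Tue: 10:41 AM–6:12 PM = 7 h 31 min; less 30 min break → 7 h 1 min
Wed: 8:50 AM–8:01 PM = 11 h 11 min; less 30 min break → 10 h 41 min
Thu: 9:50 AM–9:25 PM = 11 h 35 min; less 30 min break → 11 h 5 min
Fri: 10:18 AM–5:37 PM = 7 h 19 min; less 30 min break → 6 h 49 min
Sat: 9:24 AM–6:10 PM = 8 h 46 min; less 30 min break → 8 h 16 min
Total worked: 43 h 52 min = 2632 min.
Regular 43 h 52 min = 2632 min at £41.50/h; overtime 0 h 0 min = 0 min at £62.25/h.
Pay = (2632 × £41.50 + 0 × £62.25) ÷ 60 = £1820.47.

£1820.47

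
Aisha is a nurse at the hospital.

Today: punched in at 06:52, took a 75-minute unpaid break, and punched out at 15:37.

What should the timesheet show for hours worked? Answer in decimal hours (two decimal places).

Today: 06:52–15:37 = 8 h 45 min; less 75 min break → 7 h 30 min

7.50 hours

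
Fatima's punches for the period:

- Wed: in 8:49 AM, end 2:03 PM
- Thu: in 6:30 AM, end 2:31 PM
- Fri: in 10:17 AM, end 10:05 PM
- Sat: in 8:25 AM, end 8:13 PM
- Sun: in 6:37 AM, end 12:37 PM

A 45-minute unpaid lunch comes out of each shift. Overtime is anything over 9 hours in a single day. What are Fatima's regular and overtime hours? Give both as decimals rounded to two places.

Wed: 8:49 AM–2:03 PM = 5 h 14 min; less 45 min break → 4 h 29 min
Thu: 6:30 AM–2:31 PM = 8 h 1 min; less 45 min break → 7 h 16 min
Fri: 10:17 AM–10:05 PM = 11 h 48 min; less 45 min break → 11 h 3 min
Sat: 8:25 AM–8:13 PM = 11 h 48 min; less 45 min break → 11 h 3 min
Sun: 6:37 AM–12:37 PM = 6 h 0 min; less 45 min break → 5 h 15 min
Wed reg 4 h 29 min / OT 0 h 0 min; Thu reg 7 h 16 min / OT 0 h 0 min; Fri reg 9 h 0 min / OT 2 h 3 min; Sat reg 9 h 0 min / OT 2 h 3 min; Sun reg 5 h 15 min / OT 0 h 0 min.
Totals: regular 35 h 0 min, overtime 4 h 6 min.

Regular 35.00 hours, overtime 4.10 hours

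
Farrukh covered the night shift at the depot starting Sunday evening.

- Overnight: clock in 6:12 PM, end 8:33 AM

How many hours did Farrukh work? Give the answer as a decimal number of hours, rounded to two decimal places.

14.35 hours

Overnight: 6:12 PM → midnight = 5 h 48 min; midnight → 8:33 AM = 8 h 33 min; span 14 h 21 min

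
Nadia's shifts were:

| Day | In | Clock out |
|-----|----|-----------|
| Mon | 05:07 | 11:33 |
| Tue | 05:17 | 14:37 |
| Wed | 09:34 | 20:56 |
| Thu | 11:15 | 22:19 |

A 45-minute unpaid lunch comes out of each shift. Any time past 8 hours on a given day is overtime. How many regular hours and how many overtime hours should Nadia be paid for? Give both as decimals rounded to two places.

Regular 29.68 hours, overtime 5.52 hours

Mon: 05:07–11:33 = 6 h 26 min; less 45 min break → 5 h 41 min
Tue: 05:17–14:37 = 9 h 20 min; less 45 min break → 8 h 35 min
Wed: 09:34–20:56 = 11 h 22 min; less 45 min break → 10 h 37 min
Thu: 11:15–22:19 = 11 h 4 min; less 45 min break → 10 h 19 min
Mon reg 5 h 41 min / OT 0 h 0 min; Tue reg 8 h 0 min / OT 0 h 35 min; Wed reg 8 h 0 min / OT 2 h 37 min; Thu reg 8 h 0 min / OT 2 h 19 min.
Totals: regular 29 h 41 min, overtime 5 h 31 min.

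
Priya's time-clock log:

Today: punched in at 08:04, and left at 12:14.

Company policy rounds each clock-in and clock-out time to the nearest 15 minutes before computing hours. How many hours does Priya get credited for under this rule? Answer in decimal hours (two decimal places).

4.25 hours

Today: in 08:04→08:00, out 12:14→12:15; 4 h 15 min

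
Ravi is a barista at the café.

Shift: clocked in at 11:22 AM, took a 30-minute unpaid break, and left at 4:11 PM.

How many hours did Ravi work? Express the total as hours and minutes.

4 h 19 min

Shift: 11:22 AM–4:11 PM = 4 h 49 min; less 30 min break → 4 h 19 min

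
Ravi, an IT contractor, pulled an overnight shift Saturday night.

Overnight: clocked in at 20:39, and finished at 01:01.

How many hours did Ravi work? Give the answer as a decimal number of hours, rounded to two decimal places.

Overnight: 20:39 → midnight = 3 h 21 min; midnight → 01:01 = 1 h 1 min; span 4 h 22 min

4.37 hours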